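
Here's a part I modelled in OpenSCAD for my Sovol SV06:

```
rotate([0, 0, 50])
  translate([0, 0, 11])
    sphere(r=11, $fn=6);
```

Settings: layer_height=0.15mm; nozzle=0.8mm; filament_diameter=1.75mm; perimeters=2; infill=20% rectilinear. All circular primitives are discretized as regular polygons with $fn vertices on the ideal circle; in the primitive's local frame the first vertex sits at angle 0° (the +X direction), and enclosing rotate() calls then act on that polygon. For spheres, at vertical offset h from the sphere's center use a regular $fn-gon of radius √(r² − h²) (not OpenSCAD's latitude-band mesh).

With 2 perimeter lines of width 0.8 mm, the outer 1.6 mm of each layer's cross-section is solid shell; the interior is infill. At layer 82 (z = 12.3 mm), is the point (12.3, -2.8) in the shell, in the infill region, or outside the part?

outside

At z = 12.3 mm: the r=11 sphere contributes a regular 6-gon of circumradius √(11²−1.3²) = 10.923; (whole slice rotated 50° about Z — lengths, areas and connectivity unchanged). Overall, the cross-section is a single solid region. Undo the 50° rotation: the query point maps to (5.761, -11.222) in the un-rotated model frame. The nearest boundary edge runs (-5.46, -9.46)→(5.46, -9.46); distance from the point to it = 1.79 mm. The point is not inside any of the regions above, so it lies outside the cross-section (1.79 mm from the nearest boundary).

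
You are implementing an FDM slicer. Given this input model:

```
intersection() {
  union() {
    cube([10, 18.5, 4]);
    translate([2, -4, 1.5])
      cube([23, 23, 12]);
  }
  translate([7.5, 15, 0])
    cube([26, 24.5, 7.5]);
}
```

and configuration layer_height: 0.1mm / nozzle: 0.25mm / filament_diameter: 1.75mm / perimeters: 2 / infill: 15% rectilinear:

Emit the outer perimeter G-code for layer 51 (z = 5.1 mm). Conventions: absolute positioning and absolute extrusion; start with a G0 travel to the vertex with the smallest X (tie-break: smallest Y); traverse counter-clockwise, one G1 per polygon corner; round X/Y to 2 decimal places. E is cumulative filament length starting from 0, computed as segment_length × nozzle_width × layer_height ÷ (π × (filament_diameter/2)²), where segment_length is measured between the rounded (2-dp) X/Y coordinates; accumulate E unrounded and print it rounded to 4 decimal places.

At z = 5.1 mm: the cube is absent (z outside [0, 4]); the 23×23 cube at (2, -4) contributes its full rectangle; Taking the union: only the 23×23 cube at (2, -4) is present, so the union is just that shape — 1 connected region; the cube at (7.5, 15) is present — its section is the full 26×24.5 rectangle; Taking the intersection: the 26×24.5 cube at (7.5, 15) partially overlaps the result so far; clipping to the common part keeps 70.00 mm² — 1 connected region. The outline is a single polygon with 4 vertices. Extrusion per mm of travel: 0.25 × 0.1 / (π × 0.875²) = 0.010394. Accumulating E over each segment gives final E = 0.4469.

G0 X7.50 Y15.00 Z5.10
G1 X25.00 Y15.00 E0.1819
G1 X25.00 Y19.00 E0.2235
G1 X7.50 Y19.00 E0.4054
G1 X7.50 Y15.00 E0.4469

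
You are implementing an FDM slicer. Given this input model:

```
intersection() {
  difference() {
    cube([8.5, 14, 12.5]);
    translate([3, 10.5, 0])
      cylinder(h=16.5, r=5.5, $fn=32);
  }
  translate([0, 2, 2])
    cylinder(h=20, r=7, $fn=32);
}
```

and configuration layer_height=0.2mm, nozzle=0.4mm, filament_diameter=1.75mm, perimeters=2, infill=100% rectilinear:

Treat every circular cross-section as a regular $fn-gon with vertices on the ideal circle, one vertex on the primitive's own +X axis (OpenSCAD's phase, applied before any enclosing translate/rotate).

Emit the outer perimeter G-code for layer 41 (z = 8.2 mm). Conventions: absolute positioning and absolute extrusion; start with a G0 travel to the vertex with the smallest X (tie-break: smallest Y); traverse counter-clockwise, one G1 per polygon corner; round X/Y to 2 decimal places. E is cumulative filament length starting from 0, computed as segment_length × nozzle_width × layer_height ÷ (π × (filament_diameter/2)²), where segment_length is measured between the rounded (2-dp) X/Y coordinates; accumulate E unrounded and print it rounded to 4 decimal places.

At z = 8.2 mm: the cube is present — its section is the full 8.5×14 rectangle; the r=5.5 cylinder at (3, 10.5) gives a regular 32-gon of circumradius 5.5 (constant along its height); Subtracting the remaining from the first: starting from the 8.5×14 cube, the r=5.5 cylinder at (3, 10.5) partially overlaps it — only the 67.48 mm² overlap (of its 94.42 mm²) is removed, clipping the outline — 2 connected regions; the cylinder at (0, 2): section is a regular 32-gon, circumradius r=7; After intersecting: the r=7 cylinder at (0, 2) partially overlaps the result so far; clipping to the common part keeps 35.92 mm² — 1 connected region. The outline is a single polygon with 13 vertices. Extrusion per mm of travel: 0.4 × 0.2 / (π × 0.875²) = 0.033260. Accumulating E over each segment gives final E = 0.8258.

G0 X0.00 Y0.00 Z8.20
G1 X6.67 Y0.00 E0.2218
G1 X6.87 Y0.63 E0.2438
G1 X7.00 Y2.00 E0.2896
G1 X6.87 Y3.37 E0.3354
G1 X6.47 Y4.68 E0.3809
G1 X5.86 Y5.82 E0.4239
G1 X5.10 Y5.42 E0.4525
G1 X4.07 Y5.11 E0.4883
G1 X3.00 Y5.00 E0.5240
G1 X1.93 Y5.11 E0.5598
G1 X0.90 Y5.42 E0.5956
G1 X0.00 Y5.90 E0.6295
G1 X0.00 Y0.00 E0.8258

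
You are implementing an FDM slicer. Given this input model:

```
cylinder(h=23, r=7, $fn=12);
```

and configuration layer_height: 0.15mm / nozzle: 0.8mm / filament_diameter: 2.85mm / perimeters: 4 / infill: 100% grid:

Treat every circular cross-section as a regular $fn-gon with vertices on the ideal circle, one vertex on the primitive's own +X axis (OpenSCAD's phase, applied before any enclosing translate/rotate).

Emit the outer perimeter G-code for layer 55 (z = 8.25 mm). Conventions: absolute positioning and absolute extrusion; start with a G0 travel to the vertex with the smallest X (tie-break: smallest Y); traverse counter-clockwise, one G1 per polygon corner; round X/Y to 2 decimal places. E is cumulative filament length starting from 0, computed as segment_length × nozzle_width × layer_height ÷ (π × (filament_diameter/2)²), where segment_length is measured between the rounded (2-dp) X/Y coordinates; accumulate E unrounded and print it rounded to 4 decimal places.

At z = 8.25 mm: the cylinder: section is a regular 12-gon, circumradius r=7. The outline is a single polygon with 12 vertices. Extrusion per mm of travel: 0.8 × 0.15 / (π × 1.425²) = 0.018811. Accumulating E over each segment gives final E = 0.8178.

G0 X-7.00 Y0.00 Z8.25
G1 X-6.06 Y-3.50 E0.0682
G1 X-3.50 Y-6.06 E0.1363
G1 X0.00 Y-7.00 E0.2044
G1 X3.50 Y-6.06 E0.2726
G1 X6.06 Y-3.50 E0.3407
G1 X7.00 Y0.00 E0.4089
G1 X6.06 Y3.50 E0.4771
G1 X3.50 Y6.06 E0.5452
G1 X0.00 Y7.00 E0.6133
G1 X-3.50 Y6.06 E0.6815
G1 X-6.06 Y3.50 E0.7496
G1 X-7.00 Y0.00 E0.8178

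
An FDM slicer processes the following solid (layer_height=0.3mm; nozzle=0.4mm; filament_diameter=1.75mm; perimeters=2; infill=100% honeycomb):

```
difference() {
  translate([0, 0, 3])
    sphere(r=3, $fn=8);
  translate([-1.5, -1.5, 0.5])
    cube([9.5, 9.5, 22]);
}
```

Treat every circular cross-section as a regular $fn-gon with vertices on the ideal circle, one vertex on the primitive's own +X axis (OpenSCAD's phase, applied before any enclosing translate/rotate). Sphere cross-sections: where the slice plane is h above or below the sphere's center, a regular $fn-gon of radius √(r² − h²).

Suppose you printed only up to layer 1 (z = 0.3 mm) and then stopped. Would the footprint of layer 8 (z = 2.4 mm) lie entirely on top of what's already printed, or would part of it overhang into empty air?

Compare the two slices. At z = 0.3: the r=3 sphere slices to a regular 8-gon of circumradius 1.308 (√(r²−h²) with h=2.7 from center) (area = (8/2)·1.308²·sin(360°/8) = 4.84 mm²); the cube at (-1.5, -1.5) is absent (z outside [0.5, 22.5]); Subtracting the remaining from the first: none of the subtracted shapes is present at this height, so the r=3 sphere is unchanged — area = 4.84 mm². At z = 2.4: the r=3 sphere contributes a regular 8-gon of circumradius √(3²−0.6²) = 2.939 (area = (8/2)·2.939²·sin(360°/8) = 24.44 mm²); the cube at (-1.5, -1.5) (footprint 9.5×9.5) is included at this height (area 90.25 mm²); After the difference (first − rest): starting from the r=3 sphere (24.44 mm²), the 9.5×9.5 cube at (-1.5, -1.5) partially overlaps it — only the 16.25 mm² overlap (of its 90.25 mm²) is removed, clipping the outline — area = 8.19 mm². Checking containment: at z = 2.4 the cross-section extends beyond the z = 0.3 cross-section by about 8.19 mm².

part overhangs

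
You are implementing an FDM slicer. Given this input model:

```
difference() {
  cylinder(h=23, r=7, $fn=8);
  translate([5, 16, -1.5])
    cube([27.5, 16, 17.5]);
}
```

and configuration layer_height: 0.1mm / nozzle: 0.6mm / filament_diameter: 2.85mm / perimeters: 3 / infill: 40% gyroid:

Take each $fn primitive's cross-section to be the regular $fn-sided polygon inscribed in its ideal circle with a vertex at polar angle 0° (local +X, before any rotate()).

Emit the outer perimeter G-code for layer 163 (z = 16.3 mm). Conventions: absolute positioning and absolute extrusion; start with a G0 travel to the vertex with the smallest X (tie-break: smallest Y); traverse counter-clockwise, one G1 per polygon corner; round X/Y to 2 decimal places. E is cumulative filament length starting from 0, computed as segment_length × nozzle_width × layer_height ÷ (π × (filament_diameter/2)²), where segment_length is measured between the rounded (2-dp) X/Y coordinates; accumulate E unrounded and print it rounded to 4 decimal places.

At z = 16.3 mm: the cylinder: section is a regular 8-gon, circumradius r=7; the cube at (5, 16) does not reach this height (z outside [-1.5, 16]); After the difference (first − rest): none of the subtracted shapes is present at this height, so the r=7 cylinder is unchanged — 1 connected region. The outline is a single polygon with 8 vertices. Extrusion per mm of travel: 0.6 × 0.1 / (π × 1.425²) = 0.009405. Accumulating E over each segment gives final E = 0.4031.

G0 X-7.00 Y0.00 Z16.30
G1 X-4.95 Y-4.95 E0.0504
G1 X0.00 Y-7.00 E0.1008
G1 X4.95 Y-4.95 E0.1512
G1 X7.00 Y0.00 E0.2016
G1 X4.95 Y4.95 E0.2520
G1 X0.00 Y7.00 E0.3023
G1 X-4.95 Y4.95 E0.3527
G1 X-7.00 Y0.00 E0.4031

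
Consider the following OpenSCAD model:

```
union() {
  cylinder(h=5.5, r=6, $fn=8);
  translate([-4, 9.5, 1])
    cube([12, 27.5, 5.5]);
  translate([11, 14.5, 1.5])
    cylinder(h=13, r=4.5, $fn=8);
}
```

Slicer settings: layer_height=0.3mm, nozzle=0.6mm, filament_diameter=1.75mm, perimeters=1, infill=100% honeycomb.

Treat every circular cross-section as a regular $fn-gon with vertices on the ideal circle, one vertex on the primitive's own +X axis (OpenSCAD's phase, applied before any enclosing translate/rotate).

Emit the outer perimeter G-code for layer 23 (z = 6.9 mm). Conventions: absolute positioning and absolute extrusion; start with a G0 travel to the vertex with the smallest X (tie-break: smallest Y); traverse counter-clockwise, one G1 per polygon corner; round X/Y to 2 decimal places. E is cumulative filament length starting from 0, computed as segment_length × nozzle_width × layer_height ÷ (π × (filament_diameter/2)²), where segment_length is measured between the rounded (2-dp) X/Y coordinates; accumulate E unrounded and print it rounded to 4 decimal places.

G0 X6.50 Y14.50 Z6.90
G1 X7.82 Y11.32 E0.2577
G1 X11.00 Y10.00 E0.5153
G1 X14.18 Y11.32 E0.7730
G1 X15.50 Y14.50 E1.0307
G1 X14.18 Y17.68 E1.2883
G1 X11.00 Y19.00 E1.5460
G1 X7.82 Y17.68 E1.8036
G1 X6.50 Y14.50 E2.0613

At z = 6.9 mm: the cylinder is not intersected at this z (z outside [0, 5.5]); the cube at (-4, 9.5) does not reach this height (z outside [1, 6.5]); the cylinder at (11, 14.5): section is a regular 8-gon, circumradius r=4.5; Taking the union: only the r=4.5 cylinder at (11, 14.5) is present, so the union is just that shape — 1 connected region. The outline is a single polygon with 8 vertices. Extrusion per mm of travel: 0.6 × 0.3 / (π × 0.875²) = 0.074835. Accumulating E over each segment gives final E = 2.0613.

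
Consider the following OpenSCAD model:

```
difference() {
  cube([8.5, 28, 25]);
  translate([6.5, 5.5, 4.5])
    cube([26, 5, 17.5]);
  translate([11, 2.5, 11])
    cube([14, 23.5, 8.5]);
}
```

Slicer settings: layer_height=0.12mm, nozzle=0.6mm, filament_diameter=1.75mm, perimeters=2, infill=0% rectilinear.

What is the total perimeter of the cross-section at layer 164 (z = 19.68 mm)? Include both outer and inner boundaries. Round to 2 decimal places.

At z = 19.68 mm: the cube (footprint 8.5×28) is included at this height (perimeter 73.00 mm); the cube at (6.5, 5.5) (footprint 26×5) is included at this height (perimeter 62.00 mm); the cube at (11, 2.5) is not intersected at this z (z outside [11, 19.5]); Subtracting the remaining from the first: starting from the 8.5×28 cube, the 26×5 cube at (6.5, 5.5) partially overlaps it — only the 10.00 mm² overlap (of its 130.00 mm²) is removed, clipping the outline — boundary = 77.00 mm. Overall, the cross-section is a single solid region. Total boundary length (outer) = 77.00 mm.

77.00 mm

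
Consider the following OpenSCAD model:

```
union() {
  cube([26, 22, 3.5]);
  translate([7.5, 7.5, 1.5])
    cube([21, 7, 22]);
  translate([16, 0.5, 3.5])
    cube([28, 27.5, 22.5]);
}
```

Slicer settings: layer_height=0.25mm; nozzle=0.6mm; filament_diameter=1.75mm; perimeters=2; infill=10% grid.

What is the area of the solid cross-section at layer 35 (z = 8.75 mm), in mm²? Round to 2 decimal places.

829.50 mm²

At z = 8.75 mm: the cube does not reach this height (z outside [0, 3.5]); the cube at (7.5, 7.5) (footprint 21×7) is included at this height (area 147.00 mm²); the 28×27.5 cube at (16, 0.5) contributes its full rectangle (area 770.00 mm²); Combining (union): the regions partially overlap — summed areas 917.00 mm² minus the doubly-counted overlap 87.50 mm² gives 829.50 mm² — area = 829.50 mm². Overall, the cross-section is a single solid region. Net area = 829.50 mm².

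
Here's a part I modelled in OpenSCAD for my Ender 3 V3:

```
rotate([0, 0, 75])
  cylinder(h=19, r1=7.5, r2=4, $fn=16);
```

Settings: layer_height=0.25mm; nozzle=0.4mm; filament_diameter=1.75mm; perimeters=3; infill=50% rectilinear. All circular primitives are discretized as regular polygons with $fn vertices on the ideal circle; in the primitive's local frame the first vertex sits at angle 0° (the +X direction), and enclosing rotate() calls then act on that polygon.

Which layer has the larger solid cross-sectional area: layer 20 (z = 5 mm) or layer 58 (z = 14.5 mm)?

Layer 20 (z = 5): the cone contributes a regular 16-gon of circumradius 6.579 (interpolated between r1=7.5 and r2=4 at t=0.263) (area = (16/2)·6.579²·sin(360°/16) = 132.51 mm²); (rotated 75° about Z; rotation is an isometry so areas/perimeters/island counts are preserved). So its area = 132.51 mm². Layer 58 (z = 14.5): the cone contributes a regular 16-gon of circumradius 4.829 (interpolated between r1=7.5 and r2=4 at t=0.763) (area = (16/2)·4.829²·sin(360°/16) = 71.39 mm²); (rotated 75° about Z; rotation is an isometry so areas/perimeters/island counts are preserved). So its area = 71.39 mm². Layer 20 is larger (132.51 vs 71.39 mm²).

layer 20 (z = 5 mm)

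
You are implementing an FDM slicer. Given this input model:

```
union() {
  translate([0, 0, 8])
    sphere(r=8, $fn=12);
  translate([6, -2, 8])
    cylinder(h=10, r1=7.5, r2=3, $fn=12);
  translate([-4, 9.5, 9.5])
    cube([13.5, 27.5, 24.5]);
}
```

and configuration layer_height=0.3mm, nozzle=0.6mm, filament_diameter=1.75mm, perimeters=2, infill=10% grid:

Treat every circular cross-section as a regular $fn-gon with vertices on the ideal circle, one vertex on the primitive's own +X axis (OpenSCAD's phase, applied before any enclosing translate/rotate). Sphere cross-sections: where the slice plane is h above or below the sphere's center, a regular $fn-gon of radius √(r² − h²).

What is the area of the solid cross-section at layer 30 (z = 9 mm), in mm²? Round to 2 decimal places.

At z = 9 mm: the r=8 sphere contributes a regular 12-gon of circumradius √(8²−1²) = 7.937 (area = (12/2)·7.937²·sin(360°/12) = 189.00 mm²); the cone at (6, -2) contributes a regular 12-gon of circumradius 7.050 (interpolated between r1=7.5 and r2=3 at t=0.100) (area = (12/2)·7.050²·sin(360°/12) = 149.11 mm²); the cube at (-4, 9.5) is absent (z outside [9.5, 34]); Merging all regions: the regions partially overlap — summed areas 338.11 mm² minus the doubly-counted overlap 78.41 mm² gives 259.69 mm² — area = 259.69 mm². Overall, the cross-section is a single solid region. Net area = 259.69 mm².

259.69 mm²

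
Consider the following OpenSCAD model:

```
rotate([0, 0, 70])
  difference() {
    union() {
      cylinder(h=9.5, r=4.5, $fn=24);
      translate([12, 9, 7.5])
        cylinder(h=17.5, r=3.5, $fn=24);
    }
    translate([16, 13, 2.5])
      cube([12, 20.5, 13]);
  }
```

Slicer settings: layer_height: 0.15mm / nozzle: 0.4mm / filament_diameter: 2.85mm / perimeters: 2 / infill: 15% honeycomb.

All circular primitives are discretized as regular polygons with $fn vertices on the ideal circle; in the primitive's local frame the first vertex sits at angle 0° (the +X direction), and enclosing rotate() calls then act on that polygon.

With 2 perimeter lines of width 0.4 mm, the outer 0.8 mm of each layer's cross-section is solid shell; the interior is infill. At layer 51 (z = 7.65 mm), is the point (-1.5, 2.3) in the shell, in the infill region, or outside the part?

infill

At z = 7.65 mm: the cylinder: section is a regular 24-gon, circumradius r=4.5; the cylinder at (12, 9): section is a regular 24-gon, circumradius r=3.5; Merging all regions: the 2 present regions are separate (no shared area or edge), so areas and boundary lengths simply add and each stays a separate island — 2 connected regions; the 12×20.5 cube at (16, 13) contributes its full rectangle; After the difference (first − rest): starting from the result so far, the 12×20.5 cube at (16, 13) misses the remaining region (no effect) — 2 connected regions; (whole slice rotated 70° about Z — lengths, areas and connectivity unchanged). Overall, the cross-section has 2 separate islands. Undo the 70° rotation: the query point maps to (1.648, 2.196) in the un-rotated model frame. The nearest boundary edge runs (2.25, 3.90)→(3.18, 3.18); distance from the point to it = 1.72 mm. (Shell/infill is judged within the island containing the point — the largest one.) The point is inside the cross-section and 1.72 mm from the nearest boundary — more than the 0.8 mm shell width (2 × 0.4), so it's in the infill interior.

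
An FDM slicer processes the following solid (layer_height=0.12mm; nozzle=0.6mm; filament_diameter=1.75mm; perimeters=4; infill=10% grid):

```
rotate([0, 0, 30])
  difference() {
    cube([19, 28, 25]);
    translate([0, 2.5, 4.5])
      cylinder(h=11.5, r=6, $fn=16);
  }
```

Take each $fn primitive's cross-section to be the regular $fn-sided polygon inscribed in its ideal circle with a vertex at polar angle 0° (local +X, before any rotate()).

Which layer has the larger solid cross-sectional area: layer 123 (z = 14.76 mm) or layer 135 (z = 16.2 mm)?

Layer 123 (z = 14.76): the cube is present — its section is the full 19×28 rectangle (area 532.00 mm²); the r=6 cylinder at (0, 2.5) gives a regular 16-gon of circumradius 6 (constant along its height) (area = (16/2)·6.000²·sin(360°/16) = 110.21 mm²); Taking the first minus the rest: starting from the 19×28 cube (532.00 mm²), the r=6 cylinder at (0, 2.5) partially overlaps it — only the 41.92 mm² overlap (of its 110.21 mm²) is removed, clipping the outline — area = 490.08 mm²; (whole slice rotated 30° about Z — lengths, areas and connectivity unchanged). So its area = 490.08 mm². Layer 135 (z = 16.2): the cube (footprint 19×28) is included at this height (area 532.00 mm²); the cylinder at (0, 2.5) does not reach this height (z outside [4.5, 16]); Taking the first minus the rest: none of the subtracted shapes is present at this height, so the 19×28 cube is unchanged — area = 532.00 mm²; (whole slice rotated 30° about Z — lengths, areas and connectivity unchanged). So its area = 532.00 mm². Layer 135 is larger (532.00 vs 490.08 mm²).

layer 135 (z = 16.2 mm)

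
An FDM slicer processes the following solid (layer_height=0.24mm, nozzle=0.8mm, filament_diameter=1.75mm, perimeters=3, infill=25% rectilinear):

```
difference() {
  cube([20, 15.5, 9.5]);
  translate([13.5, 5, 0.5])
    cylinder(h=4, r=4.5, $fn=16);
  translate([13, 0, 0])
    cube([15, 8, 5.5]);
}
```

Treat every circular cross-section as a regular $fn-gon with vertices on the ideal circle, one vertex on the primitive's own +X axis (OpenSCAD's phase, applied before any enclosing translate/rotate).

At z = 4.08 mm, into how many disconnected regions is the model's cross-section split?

At z = 4.08 mm: the cube is present — its section is the full 20×15.5 rectangle; the r=4.5 cylinder at (13.5, 5) contributes a regular 16-gon of circumradius 4.5; the cube at (13, 0) is present — its section is the full 15×8 rectangle; Subtracting the remaining from the first: starting from the 20×15.5 cube, the r=4.5 cylinder at (13.5, 5) lies wholly inside it (removes its full 61.99 mm² and its 28.09 mm outline becomes a hole wall); the 15×8 cube at (13, 0) partially overlaps it — only the 24.55 mm² overlap (of its 120.00 mm²) is removed, clipping the outline — 1 connected region. The result has 1 disconnected region.

1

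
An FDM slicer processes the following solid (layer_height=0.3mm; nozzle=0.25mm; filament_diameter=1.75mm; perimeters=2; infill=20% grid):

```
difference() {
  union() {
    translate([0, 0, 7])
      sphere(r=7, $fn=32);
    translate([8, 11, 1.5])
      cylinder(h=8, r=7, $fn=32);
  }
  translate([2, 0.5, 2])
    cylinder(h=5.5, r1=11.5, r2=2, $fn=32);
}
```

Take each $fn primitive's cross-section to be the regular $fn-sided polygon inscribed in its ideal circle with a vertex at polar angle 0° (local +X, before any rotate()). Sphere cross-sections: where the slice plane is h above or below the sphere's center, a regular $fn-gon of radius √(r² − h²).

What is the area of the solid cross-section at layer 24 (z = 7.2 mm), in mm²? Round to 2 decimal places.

285.25 mm²

At z = 7.2 mm: the r=7 sphere slices to a regular 32-gon of circumradius 6.997 (√(r²−h²) with h=0.2 from center) (area = (32/2)·6.997²·sin(360°/32) = 152.83 mm²); the r=7 cylinder at (8, 11) gives a regular 32-gon of circumradius 7 (constant along its height) (area = (32/2)·7.000²·sin(360°/32) = 152.95 mm²); Combining (union): the regions partially overlap — summed areas 305.78 mm² minus the doubly-counted overlap 0.73 mm² gives 305.05 mm² — area = 305.05 mm²; the cone at (2, 0.5): at t=0.945 of its height the radius interpolates to r₁+(r₂−r₁)t = 2.518, giving a regular 32-gon of that circumradius (area = (32/2)·2.518²·sin(360°/32) = 19.79 mm²); Taking the first minus the rest: starting from that combined region (305.05 mm²), the cone at (2, 0.5) lies wholly inside it (removes its full 19.79 mm² and its 15.80 mm outline becomes a hole wall) — area = 285.25 mm². Overall, the cross-section is one region with 1 hole. Net area = 285.25 mm².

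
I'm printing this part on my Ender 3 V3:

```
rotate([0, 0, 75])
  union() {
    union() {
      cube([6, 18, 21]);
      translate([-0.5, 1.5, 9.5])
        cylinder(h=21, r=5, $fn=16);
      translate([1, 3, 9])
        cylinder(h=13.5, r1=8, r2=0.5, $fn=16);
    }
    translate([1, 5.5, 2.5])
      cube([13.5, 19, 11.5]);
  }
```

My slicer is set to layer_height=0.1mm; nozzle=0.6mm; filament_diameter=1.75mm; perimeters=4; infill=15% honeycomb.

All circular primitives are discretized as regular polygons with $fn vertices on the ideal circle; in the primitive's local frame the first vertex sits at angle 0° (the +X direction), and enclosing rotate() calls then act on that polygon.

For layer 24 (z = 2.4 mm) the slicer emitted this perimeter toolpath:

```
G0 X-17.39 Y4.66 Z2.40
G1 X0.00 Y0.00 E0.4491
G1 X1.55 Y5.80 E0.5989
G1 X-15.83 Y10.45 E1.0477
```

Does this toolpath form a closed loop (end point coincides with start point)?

Start point (G0): (-17.39, 4.66). End point (last G1): the path does not return to the start — open.

no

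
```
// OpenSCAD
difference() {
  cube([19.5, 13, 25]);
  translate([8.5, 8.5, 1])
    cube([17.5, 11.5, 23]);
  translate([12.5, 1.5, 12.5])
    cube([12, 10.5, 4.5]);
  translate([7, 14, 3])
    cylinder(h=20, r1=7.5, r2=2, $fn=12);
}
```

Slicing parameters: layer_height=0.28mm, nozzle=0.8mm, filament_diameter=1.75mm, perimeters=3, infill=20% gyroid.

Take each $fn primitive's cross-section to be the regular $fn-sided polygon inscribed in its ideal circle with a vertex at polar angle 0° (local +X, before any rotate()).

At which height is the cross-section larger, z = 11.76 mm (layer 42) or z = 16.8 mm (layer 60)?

Layer 42 (z = 11.76): the cube is present — its section is the full 19.5×13 rectangle (area 253.50 mm²); the 17.5×11.5 cube at (8.5, 8.5) contributes its full rectangle (area 201.25 mm²); the cube at (12.5, 1.5) is absent (z outside [12.5, 17]); the cone at (7, 14): at t=0.438 of its height the radius interpolates to r₁+(r₂−r₁)t = 5.091, giving a regular 12-gon of that circumradius (area = (12/2)·5.091²·sin(360°/12) = 77.75 mm²); Taking the first minus the rest: starting from the 19.5×13 cube (253.50 mm²), the 17.5×11.5 cube at (8.5, 8.5) partially overlaps it — only the 49.50 mm² overlap (of its 201.25 mm²) is removed, clipping the outline; the cone at (7, 14) partially overlaps it — only the 20.32 mm² overlap (of its 77.75 mm²) is removed, clipping the outline — area = 183.68 mm². So its area = 183.68 mm². Layer 60 (z = 16.8): the 19.5×13 cube contributes its full rectangle (area 253.50 mm²); the cube at (8.5, 8.5) is present — its section is the full 17.5×11.5 rectangle (area 201.25 mm²); the 12×10.5 cube at (12.5, 1.5) contributes its full rectangle (area 126.00 mm²); the cone at (7, 14) contributes a regular 12-gon of circumradius 3.705 (interpolated between r1=7.5 and r2=2 at t=0.690) (area = (12/2)·3.705²·sin(360°/12) = 41.18 mm²); Taking the first minus the rest: starting from the 19.5×13 cube (253.50 mm²), the 17.5×11.5 cube at (8.5, 8.5) partially overlaps it — only the 49.50 mm² overlap (of its 201.25 mm²) is removed, clipping the outline; the 12×10.5 cube at (12.5, 1.5) partially overlaps it — only the 49.00 mm² overlap (of its 126.00 mm²) is removed, clipping the outline; the cone at (7, 14) partially overlaps it — only the 10.48 mm² overlap (of its 41.18 mm²) is removed, clipping the outline — area = 144.52 mm². So its area = 144.52 mm². Layer 42 is larger (183.68 vs 144.52 mm²).

layer 42 (z = 11.76 mm)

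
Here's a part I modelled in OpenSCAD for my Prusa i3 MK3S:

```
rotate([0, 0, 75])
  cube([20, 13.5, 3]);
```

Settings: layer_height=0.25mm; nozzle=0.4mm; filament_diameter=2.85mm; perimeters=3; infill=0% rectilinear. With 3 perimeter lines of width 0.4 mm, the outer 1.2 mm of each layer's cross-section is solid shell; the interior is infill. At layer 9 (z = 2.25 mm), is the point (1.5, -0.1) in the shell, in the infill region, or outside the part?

outside

At z = 2.25 mm: the cube (footprint 20×13.5) is included at this height; (whole slice rotated 75° about Z — lengths, areas and connectivity unchanged). Overall, the cross-section is a single solid region. Undo the 75° rotation: the query point maps to (0.292, -1.475) in the un-rotated model frame. The nearest boundary edge runs (0.00, 0.00)→(20.00, 0.00); distance from the point to it = 1.47 mm. The point is not inside any of the regions above, so it lies outside the cross-section (1.47 mm from the nearest boundary).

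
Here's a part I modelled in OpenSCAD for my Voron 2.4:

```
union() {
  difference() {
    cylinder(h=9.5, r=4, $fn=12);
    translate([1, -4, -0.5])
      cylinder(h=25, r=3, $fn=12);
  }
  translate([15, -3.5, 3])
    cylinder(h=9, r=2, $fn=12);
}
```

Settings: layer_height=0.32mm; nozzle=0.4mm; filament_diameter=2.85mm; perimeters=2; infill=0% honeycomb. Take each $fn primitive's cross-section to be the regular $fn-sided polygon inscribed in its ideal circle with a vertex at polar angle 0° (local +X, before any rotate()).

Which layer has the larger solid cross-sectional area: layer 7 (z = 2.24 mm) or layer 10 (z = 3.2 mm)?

Layer 7 (z = 2.24): the r=4 cylinder contributes a regular 12-gon of circumradius 4 (area = (12/2)·4.000²·sin(360°/12) = 48.00 mm²); the r=3 cylinder at (1, -4) contributes a regular 12-gon of circumradius 3 (area = (12/2)·3.000²·sin(360°/12) = 27.00 mm²); Taking the first minus the rest: starting from the r=4 cylinder (48.00 mm²), the r=3 cylinder at (1, -4) partially overlaps it — only the 10.13 mm² overlap (of its 27.00 mm²) is removed, clipping the outline — area = 37.87 mm²; the cylinder at (15, -3.5) is absent (z outside [3, 12]); Taking the union: only that combined region is present, so the union is just that shape — area = 37.87 mm². So its area = 37.87 mm². Layer 10 (z = 3.2): the r=4 cylinder gives a regular 12-gon of circumradius 4 (constant along its height) (area = (12/2)·4.000²·sin(360°/12) = 48.00 mm²); the cylinder at (1, -4): section is a regular 12-gon, circumradius r=3 (area = (12/2)·3.000²·sin(360°/12) = 27.00 mm²); After the difference (first − rest): starting from the r=4 cylinder (48.00 mm²), the r=3 cylinder at (1, -4) partially overlaps it — only the 10.13 mm² overlap (of its 27.00 mm²) is removed, clipping the outline — area = 37.87 mm²; the cylinder at (15, -3.5): section is a regular 12-gon, circumradius r=2 (area = (12/2)·2.000²·sin(360°/12) = 12.00 mm²); Merging all regions: the 2 present regions are separate (no shared area or edge), so areas and boundary lengths simply add and each stays a separate island — area = 49.87 mm². So its area = 49.87 mm². Layer 10 is larger (49.87 vs 37.87 mm²).

layer 10 (z = 3.2 mm)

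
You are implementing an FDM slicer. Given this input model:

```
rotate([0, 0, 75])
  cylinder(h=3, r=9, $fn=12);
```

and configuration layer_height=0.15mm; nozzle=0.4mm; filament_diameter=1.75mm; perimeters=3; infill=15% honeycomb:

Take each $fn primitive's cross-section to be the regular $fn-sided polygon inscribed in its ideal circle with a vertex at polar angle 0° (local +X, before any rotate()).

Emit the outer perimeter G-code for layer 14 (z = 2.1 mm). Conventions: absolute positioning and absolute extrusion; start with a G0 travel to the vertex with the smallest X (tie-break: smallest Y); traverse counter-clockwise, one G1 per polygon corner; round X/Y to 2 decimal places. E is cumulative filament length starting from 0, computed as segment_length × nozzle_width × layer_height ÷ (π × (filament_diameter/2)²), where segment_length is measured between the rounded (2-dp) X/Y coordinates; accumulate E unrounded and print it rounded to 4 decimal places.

G0 X-8.69 Y-2.33 Z2.10
G1 X-6.36 Y-6.36 E0.1161
G1 X-2.33 Y-8.69 E0.2322
G1 X2.33 Y-8.69 E0.3485
G1 X6.36 Y-6.36 E0.4646
G1 X8.69 Y-2.33 E0.5807
G1 X8.69 Y2.33 E0.6970
G1 X6.36 Y6.36 E0.8131
G1 X2.33 Y8.69 E0.9292
G1 X-2.33 Y8.69 E1.0455
G1 X-6.36 Y6.36 E1.1616
G1 X-8.69 Y2.33 E1.2777
G1 X-8.69 Y-2.33 E1.3939

At z = 2.1 mm: the r=9 cylinder contributes a regular 12-gon of circumradius 9; (rotated 75° about Z; rotation is an isometry so areas/perimeters/island counts are preserved). The outline is a single polygon with 12 vertices. Extrusion per mm of travel: 0.4 × 0.15 / (π × 0.875²) = 0.024945. Accumulating E over each segment gives final E = 1.3939.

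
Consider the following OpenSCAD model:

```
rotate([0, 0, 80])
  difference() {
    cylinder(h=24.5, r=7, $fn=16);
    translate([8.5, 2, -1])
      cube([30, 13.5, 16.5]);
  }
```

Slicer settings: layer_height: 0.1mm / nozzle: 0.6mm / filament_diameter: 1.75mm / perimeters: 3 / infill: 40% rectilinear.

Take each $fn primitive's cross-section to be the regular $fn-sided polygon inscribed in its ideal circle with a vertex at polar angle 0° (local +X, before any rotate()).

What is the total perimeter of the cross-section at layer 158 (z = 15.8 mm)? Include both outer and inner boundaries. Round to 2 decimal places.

43.70 mm

At z = 15.8 mm: the r=7 cylinder contributes a regular 16-gon of circumradius 7 (perimeter = 2·16·7.000·sin(180°/16) = 43.70 mm); the cube at (8.5, 2) is absent (z outside [-1, 15.5]); Taking the first minus the rest: none of the subtracted shapes is present at this height, so the r=7 cylinder is unchanged — boundary = 43.70 mm; (whole slice rotated 80° about Z — lengths, areas and connectivity unchanged). Overall, the cross-section is a single solid region. Total boundary length (outer) = 43.70 mm.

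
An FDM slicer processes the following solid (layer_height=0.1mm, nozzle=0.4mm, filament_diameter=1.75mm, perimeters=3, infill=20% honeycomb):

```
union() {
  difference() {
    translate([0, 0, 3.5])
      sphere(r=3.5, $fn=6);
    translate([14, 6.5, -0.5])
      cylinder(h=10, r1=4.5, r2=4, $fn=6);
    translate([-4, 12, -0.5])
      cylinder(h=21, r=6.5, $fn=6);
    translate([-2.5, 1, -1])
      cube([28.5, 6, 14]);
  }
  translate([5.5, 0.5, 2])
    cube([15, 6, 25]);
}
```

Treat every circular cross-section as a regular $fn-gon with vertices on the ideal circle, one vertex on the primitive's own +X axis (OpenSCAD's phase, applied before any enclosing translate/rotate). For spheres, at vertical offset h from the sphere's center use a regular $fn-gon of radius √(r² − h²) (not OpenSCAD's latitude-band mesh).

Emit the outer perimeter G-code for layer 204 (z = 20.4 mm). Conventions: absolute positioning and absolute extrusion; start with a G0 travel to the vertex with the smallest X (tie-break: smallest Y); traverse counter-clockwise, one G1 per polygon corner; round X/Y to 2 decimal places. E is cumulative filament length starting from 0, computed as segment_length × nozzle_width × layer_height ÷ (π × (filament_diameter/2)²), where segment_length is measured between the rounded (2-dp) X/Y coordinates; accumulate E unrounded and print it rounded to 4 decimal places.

At z = 20.4 mm: the sphere is not intersected at this z (|z−center|=16.900 > r=3.5); the cone at (14, 6.5) does not reach this height (z outside [-0.5, 9.5]); the cylinder at (-4, 12): section is a regular 6-gon, circumradius r=6.5; the cube at (-2.5, 1) does not reach this height (z outside [-1, 13]); After the difference (first − rest): the first operand is absent here, so nothing remains; the cube at (5.5, 0.5) (footprint 15×6) is included at this height; Merging all regions: only the 15×6 cube at (5.5, 0.5) is present, so the union is just that shape — 1 connected region. The outline is a single polygon with 4 vertices. Extrusion per mm of travel: 0.4 × 0.1 / (π × 0.875²) = 0.016630. Accumulating E over each segment gives final E = 0.6985.

G0 X5.50 Y0.50 Z20.40
G1 X20.50 Y0.50 E0.2495
G1 X20.50 Y6.50 E0.3492
G1 X5.50 Y6.50 E0.5987
G1 X5.50 Y0.50 E0.6985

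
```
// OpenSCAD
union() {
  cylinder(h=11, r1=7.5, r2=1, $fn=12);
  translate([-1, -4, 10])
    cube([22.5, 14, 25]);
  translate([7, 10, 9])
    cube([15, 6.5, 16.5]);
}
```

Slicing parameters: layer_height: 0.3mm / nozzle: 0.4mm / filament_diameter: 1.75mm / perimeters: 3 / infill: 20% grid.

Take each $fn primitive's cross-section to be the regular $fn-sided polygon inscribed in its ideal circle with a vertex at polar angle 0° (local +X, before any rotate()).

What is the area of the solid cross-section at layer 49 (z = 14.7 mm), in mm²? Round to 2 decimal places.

At z = 14.7 mm: the cone does not reach this height (z outside [0, 11]); the cube at (-1, -4) is present — its section is the full 22.5×14 rectangle (area 315.00 mm²); the cube at (7, 10) (footprint 15×6.5) is included at this height (area 97.50 mm²); Merging all regions: the 2 present regions share edge segments without overlapping in area, so areas simply add but the touching pieces fuse into one outline (the shared edge portions become interior and drop out of the boundary) — area = 412.50 mm². Overall, the cross-section is a single solid region. Net area = 412.50 mm².

412.50 mm²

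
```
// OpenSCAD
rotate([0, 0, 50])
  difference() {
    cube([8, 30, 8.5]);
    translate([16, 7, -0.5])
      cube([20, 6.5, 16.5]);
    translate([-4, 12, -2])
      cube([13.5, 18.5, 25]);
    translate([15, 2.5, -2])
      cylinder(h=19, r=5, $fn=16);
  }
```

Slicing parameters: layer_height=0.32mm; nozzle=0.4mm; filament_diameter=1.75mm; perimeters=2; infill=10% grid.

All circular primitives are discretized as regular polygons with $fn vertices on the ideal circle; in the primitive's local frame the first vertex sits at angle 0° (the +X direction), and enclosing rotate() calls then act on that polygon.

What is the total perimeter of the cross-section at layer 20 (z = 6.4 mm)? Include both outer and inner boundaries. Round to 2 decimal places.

40.00 mm

At z = 6.4 mm: the 8×30 cube contributes its full rectangle (perimeter 76.00 mm); the cube at (16, 7) (footprint 20×6.5) is included at this height (perimeter 53.00 mm); the 13.5×18.5 cube at (-4, 12) contributes its full rectangle (perimeter 64.00 mm); the cylinder at (15, 2.5): section is a regular 16-gon, circumradius r=5 (perimeter = 2·16·5.000·sin(180°/16) = 31.21 mm); Taking the first minus the rest: starting from the 8×30 cube, the 20×6.5 cube at (16, 7) misses the remaining region (no effect); the 13.5×18.5 cube at (-4, 12) partially overlaps it — only the 144.00 mm² overlap (of its 249.75 mm²) is removed, clipping the outline; the r=5 cylinder at (15, 2.5) misses the remaining region (no effect) — boundary = 40.00 mm; (whole slice rotated 50° about Z — lengths, areas and connectivity unchanged). Overall, the cross-section is a single solid region. Total boundary length (outer) = 40.00 mm.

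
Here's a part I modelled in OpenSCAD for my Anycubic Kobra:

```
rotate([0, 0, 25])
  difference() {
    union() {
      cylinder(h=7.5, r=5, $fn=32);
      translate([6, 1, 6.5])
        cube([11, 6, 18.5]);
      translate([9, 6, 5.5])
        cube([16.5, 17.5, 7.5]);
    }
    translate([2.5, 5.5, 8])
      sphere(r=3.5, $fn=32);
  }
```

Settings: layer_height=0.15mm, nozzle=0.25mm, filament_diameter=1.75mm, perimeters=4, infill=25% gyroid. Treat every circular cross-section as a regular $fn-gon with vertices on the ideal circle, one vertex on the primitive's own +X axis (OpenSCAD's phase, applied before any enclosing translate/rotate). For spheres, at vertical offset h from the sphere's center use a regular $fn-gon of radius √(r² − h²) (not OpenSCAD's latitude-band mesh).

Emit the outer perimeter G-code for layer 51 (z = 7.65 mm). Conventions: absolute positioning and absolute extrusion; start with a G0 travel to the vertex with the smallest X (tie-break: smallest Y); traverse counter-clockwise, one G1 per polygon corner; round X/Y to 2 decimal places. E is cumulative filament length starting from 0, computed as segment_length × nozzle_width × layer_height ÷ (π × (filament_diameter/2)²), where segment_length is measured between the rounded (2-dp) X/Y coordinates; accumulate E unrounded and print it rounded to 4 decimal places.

At z = 7.65 mm: the cylinder does not reach this height (z outside [0, 7.5]); the cube at (6, 1) is present — its section is the full 11×6 rectangle; the cube at (9, 6) is present — its section is the full 16.5×17.5 rectangle; Combining (union): the regions partially overlap (shared area 8.00 mm²), so overlapping operands fuse into one piece — 1 connected region; the r=3.5 sphere at (2.5, 5.5) contributes a regular 32-gon of circumradius √(3.5²−0.35²) = 3.482; Subtracting the remaining from the first: starting from the result so far, the r=3.5 sphere at (2.5, 5.5) misses the remaining region (no effect) — 1 connected region; (rotated 25° about Z; rotation is an isometry so areas/perimeters/island counts are preserved). The outline is a single polygon with 8 vertices. Extrusion per mm of travel: 0.25 × 0.15 / (π × 0.875²) = 0.015591. Accumulating E over each segment gives final E = 1.3095.

G0 X-1.77 Y25.10 Z7.65
G1 X5.20 Y10.15 E0.2572
G1 X2.48 Y8.88 E0.3040
G1 X5.02 Y3.44 E0.3976
G1 X14.98 Y8.09 E0.5689
G1 X12.87 Y12.62 E0.6469
G1 X20.58 Y16.21 E0.7795
G1 X13.18 Y32.07 E1.0523
G1 X-1.77 Y25.10 E1.3095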